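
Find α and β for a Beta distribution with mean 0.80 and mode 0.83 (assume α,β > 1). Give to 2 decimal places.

Let s = α+β. Mean gives α = μs = 0.80s; mode gives (α−1)/(s−2) = 0.83.
Substituting: 0.80s − 1 = 0.83(s−2) = 0.83s − 1.66, so -0.03s = -0.66 and s = 22.0000.
Then α = 0.80×22.0000 = 17.60 and β = s−α = 4.40.

α = 17.60, β = 4.40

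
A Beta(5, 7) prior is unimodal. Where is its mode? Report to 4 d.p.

0.4000

The density x^(α−1)(1−x)^(β−1) is maximised at (α−1)/(α+β−2) = 4/10 = 0.4000.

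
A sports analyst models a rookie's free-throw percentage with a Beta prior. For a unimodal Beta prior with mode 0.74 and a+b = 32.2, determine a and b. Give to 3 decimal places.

a = 23.348, b = 8.852

For a,b>1 the mode is (a−1)/(a+b−2), so a = mode·(κ−2)+1 = 0.74×30.2+1 = 23.348.
And b = (1−mode)·(κ−2)+1 = 0.26×30.2+1 = 8.852.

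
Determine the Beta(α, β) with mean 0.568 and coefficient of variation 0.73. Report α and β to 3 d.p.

α = 0.243, β = 0.185

Var = (CV·μ)² = (0.73×0.568)² = 0.171926.
α+β = μ(1−μ)/Var − 1 = 0.245376/0.171926 − 1 = 0.4272.
Thus α = 0.568·0.4272 = 0.243 and β = 0.432·0.4272 = 0.185.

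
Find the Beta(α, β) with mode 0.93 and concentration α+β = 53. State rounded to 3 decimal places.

α = 48.430, β = 4.570

For α,β>1 the mode is (α−1)/(α+β−2), so α = mode·(κ−2)+1 = 0.93×51+1 = 48.430.
And β = (1−mode)·(κ−2)+1 = 0.07×51+1 = 4.570.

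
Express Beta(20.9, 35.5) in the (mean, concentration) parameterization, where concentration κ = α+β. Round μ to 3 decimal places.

κ = α+β = 20.9+35.5 = 56.4; μ = α/κ = 20.9/56.4 = 0.371.

μ = 0.371, κ = 56.4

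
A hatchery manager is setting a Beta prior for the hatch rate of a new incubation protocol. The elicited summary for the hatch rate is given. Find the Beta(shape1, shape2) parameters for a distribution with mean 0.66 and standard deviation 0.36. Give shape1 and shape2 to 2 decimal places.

shape1 = 0.48, shape2 = 0.25

σ² = 0.36² = 0.1296.
With s = shape1+shape2, Var = μ(1−μ)/(s+1), so s+1 = (0.66×0.34)/0.1296 = 1.7315 and s = 0.7315.
shape1 = μs = 0.48, shape2 = (1−μ)s = 0.25.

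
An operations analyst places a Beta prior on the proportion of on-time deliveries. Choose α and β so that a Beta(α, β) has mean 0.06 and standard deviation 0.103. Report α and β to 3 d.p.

Variance = 0.103² = 0.010609. The moment-matching identity α+β = μ(1−μ)/Var − 1 gives
α+β = 0.0564/0.010609 − 1 = 4.3162, so α = μ·4.3162 = 0.259 and β = (1−μ)·4.3162 = 4.057.

α = 0.259, β = 4.057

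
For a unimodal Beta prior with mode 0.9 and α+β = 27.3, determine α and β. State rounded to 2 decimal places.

α = 23.77, β = 3.53

Mode = (α−1)/(κ−2) with κ = α+β, so α−1 = 0.9·25.3 = 22.77.
α = 23.77; β = κ − α = 3.53.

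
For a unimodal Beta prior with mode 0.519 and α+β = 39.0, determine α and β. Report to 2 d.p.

For α,β>1 the mode is (α−1)/(α+β−2), so α = mode·(κ−2)+1 = 0.519×37.0+1 = 20.20.
And β = (1−mode)·(κ−2)+1 = 0.481×37.0+1 = 18.80.

α = 20.20, β = 18.80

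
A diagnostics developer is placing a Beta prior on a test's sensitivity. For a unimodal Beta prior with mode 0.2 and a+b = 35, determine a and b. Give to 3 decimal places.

For a,b>1 the mode is (a−1)/(a+b−2), so a = mode·(κ−2)+1 = 0.2×33+1 = 7.600.
And b = (1−mode)·(κ−2)+1 = 0.8×33+1 = 27.400.

a = 7.600, b = 27.400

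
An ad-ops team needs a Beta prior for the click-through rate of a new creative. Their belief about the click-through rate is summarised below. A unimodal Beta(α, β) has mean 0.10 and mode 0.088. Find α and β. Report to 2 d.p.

α = 6.87, β = 61.80

With s = α+β: μ = α/s and mode = (α−1)/(s−2). Eliminating α = μs,
μs − 1 = m(s−2) ⇒ s(μ−m) = 1−2m ⇒ s = 0.824/0.012 = 68.6667.
So α = μs = 6.87, β = (1−μ)s = 61.80.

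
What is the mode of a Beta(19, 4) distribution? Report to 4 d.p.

With α,β > 1, mode = (α−1)/(α+β−2) = 18/21 = 0.8571.

0.8571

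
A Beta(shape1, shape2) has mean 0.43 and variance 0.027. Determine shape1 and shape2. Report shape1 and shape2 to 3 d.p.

shape1 = 3.473, shape2 = 4.604

By moment matching, shape1+shape2 = μ(1−μ)/σ² − 1 = (0.43·0.57)/0.027 − 1 = 9.0778 − 1 = 8.0778.
Since shape1/(shape1+shape2) = μ, shape1 = 0.43·8.0778 = 3.473 and shape2 = 0.57·8.0778 = 4.604.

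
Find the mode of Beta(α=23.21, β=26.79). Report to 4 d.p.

0.4627

The density x^(α−1)(1−x)^(β−1) is maximised at (α−1)/(α+β−2) = 22.21/48.00 = 0.4627.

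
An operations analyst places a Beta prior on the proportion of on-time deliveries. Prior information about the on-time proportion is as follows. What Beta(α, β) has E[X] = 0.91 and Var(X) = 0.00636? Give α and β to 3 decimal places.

Let s = α+β. The Beta variance is μ(1−μ)/(s+1).
So s+1 = μ(1−μ)/σ² = (0.91×0.09)/0.00636 = 0.0819/0.00636 = 12.8774, giving s = 11.8774.
Then α = μs = 0.91×11.8774 = 10.808 and β = (1−μ)s = 0.09×11.8774 = 1.069.

α = 10.808, β = 1.069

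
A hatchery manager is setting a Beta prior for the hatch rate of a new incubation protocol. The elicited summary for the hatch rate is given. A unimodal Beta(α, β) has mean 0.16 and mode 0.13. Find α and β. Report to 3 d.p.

α = 3.947, β = 20.720

With s = α+β: μ = α/s and mode = (α−1)/(s−2). Eliminating α = μs,
μs − 1 = m(s−2) ⇒ s(μ−m) = 1−2m ⇒ s = 0.74/0.03 = 24.6667.
So α = μs = 3.947, β = (1−μ)s = 20.720.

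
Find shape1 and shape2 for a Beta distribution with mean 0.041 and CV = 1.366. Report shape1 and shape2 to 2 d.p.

Var = (CV·μ)² = (1.366×0.041)² = 0.003137.
shape1+shape2 = μ(1−μ)/Var − 1 = 0.039319/0.003137 − 1 = 11.5353.
Thus shape1 = 0.041·11.5353 = 0.47 and shape2 = 0.959·11.5353 = 11.06.

shape1 = 0.47, shape2 = 11.06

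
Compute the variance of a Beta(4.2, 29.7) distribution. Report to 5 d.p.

0.00311

α+β = 33.9 and αβ = 124.74, so Var = αβ/[(α+β)²(α+β+1)] = 124.74/40107.429 = 0.00311.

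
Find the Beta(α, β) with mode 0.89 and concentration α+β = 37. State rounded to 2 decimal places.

For α,β>1 the mode is (α−1)/(α+β−2), so α = mode·(κ−2)+1 = 0.89×35+1 = 32.15.
And β = (1−mode)·(κ−2)+1 = 0.11×35+1 = 4.85.

α = 32.15, β = 4.85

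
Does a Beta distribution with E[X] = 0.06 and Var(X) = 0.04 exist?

Yes

A Beta with mean μ has variance μ(1−μ)/(α+β+1) < μ(1−μ).
Here μ(1−μ) = 0.06×0.94 = 0.0564, and 0.04 < 0.0564.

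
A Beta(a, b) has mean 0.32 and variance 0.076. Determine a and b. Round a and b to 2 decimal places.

a = 0.60, b = 1.27

By moment matching, a+b = μ(1−μ)/σ² − 1 = (0.32·0.68)/0.076 − 1 = 2.8632 − 1 = 1.8632.
Since a/(a+b) = μ, a = 0.32·1.8632 = 0.60 and b = 0.68·1.8632 = 1.27.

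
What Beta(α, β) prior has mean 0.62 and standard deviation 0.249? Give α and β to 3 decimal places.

σ² = 0.249² = 0.062001.
With s = α+β, Var = μ(1−μ)/(s+1), so s+1 = (0.62×0.38)/0.062001 = 3.7999 and s = 2.7999.
α = μs = 1.736, β = (1−μ)s = 1.064.

α = 1.736, β = 1.064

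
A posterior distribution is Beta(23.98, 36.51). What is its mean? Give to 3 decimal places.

The Beta mean is α/(α+β) = 23.98/(23.98+36.51) = 0.396.

0.396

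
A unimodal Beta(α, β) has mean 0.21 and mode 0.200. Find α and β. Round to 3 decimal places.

With s = α+β: μ = α/s and mode = (α−1)/(s−2). Eliminating α = μs,
μs − 1 = m(s−2) ⇒ s(μ−m) = 1−2m ⇒ s = 0.600/0.010 = 60.0000.
So α = μs = 12.600, β = (1−μ)s = 47.400.

α = 12.600, β = 47.400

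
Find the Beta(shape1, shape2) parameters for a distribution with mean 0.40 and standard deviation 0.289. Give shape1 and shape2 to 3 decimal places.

Variance = 0.289² = 0.083521. The moment-matching identity shape1+shape2 = μ(1−μ)/Var − 1 gives
shape1+shape2 = 0.2400/0.083521 − 1 = 1.8735, so shape1 = μ·1.8735 = 0.749 and shape2 = (1−μ)·1.8735 = 1.124.

shape1 = 0.749, shape2 = 1.124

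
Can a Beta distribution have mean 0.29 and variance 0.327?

The Beta variance bound is σ² < μ(1−μ).
Here μ(1−μ) = 0.29×0.71 = 0.2059, and 0.327 ≥ 0.2059.

No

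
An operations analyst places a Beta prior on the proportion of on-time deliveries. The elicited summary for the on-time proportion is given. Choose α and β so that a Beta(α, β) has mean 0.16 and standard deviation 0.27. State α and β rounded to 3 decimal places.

First σ² = 0.0729. Setting α = μn, β = (1−μ)n with n = α+β,
μ(1−μ)/(n+1) = 0.0729 ⇒ n+1 = 0.1344/0.0729 = 1.8436 ⇒ n = 0.8436.
Hence α = 0.16×0.8436 = 0.135, β = 0.84×0.8436 = 0.709.

α = 0.135, β = 0.709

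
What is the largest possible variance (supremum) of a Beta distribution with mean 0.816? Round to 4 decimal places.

0.1501

For fixed mean μ the Beta variance is μ(1−μ)/(α+β+1), increasing as α+β decreases.
Its least upper bound (not attained) is μ(1−μ) = 0.816·0.184 = 0.1501.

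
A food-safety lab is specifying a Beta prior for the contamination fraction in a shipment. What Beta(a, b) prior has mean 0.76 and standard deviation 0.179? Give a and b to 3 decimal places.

a = 3.566, b = 1.126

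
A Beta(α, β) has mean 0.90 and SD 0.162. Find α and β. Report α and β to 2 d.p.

First σ² = 0.026244. Setting α = μn, β = (1−μ)n with n = α+β,
μ(1−μ)/(n+1) = 0.026244 ⇒ n+1 = 0.0900/0.026244 = 3.4294 ⇒ n = 2.4294.
Hence α = 0.90×2.4294 = 2.19, β = 0.10×2.4294 = 0.24.

α = 2.19, β = 0.24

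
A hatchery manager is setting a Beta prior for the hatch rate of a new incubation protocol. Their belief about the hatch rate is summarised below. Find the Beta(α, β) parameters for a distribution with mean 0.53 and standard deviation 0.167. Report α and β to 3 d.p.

α = 4.204, β = 3.728

Variance = 0.167² = 0.027889. The moment-matching identity α+β = μ(1−μ)/Var − 1 gives
α+β = 0.2491/0.027889 − 1 = 7.9318, so α = μ·7.9318 = 4.204 and β = (1−μ)·7.9318 = 3.728.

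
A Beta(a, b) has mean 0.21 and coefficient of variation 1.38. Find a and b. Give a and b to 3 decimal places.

Var = (CV·μ)² = (1.38×0.21)² = 0.083984.
a+b = μ(1−μ)/Var − 1 = 0.1659/0.083984 − 1 = 0.9754.
Thus a = 0.21·0.9754 = 0.205 and b = 0.79·0.9754 = 0.771.

a = 0.205, b = 0.771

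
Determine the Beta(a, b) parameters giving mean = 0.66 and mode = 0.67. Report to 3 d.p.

a = 22.440, b = 11.560

With s = a+b: μ = a/s and mode = (a−1)/(s−2). Eliminating a = μs,
μs − 1 = m(s−2) ⇒ s(μ−m) = 1−2m ⇒ s = -0.34/-0.01 = 34.0000.
So a = μs = 22.440, b = (1−μ)s = 11.560.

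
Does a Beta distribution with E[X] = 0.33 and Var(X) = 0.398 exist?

No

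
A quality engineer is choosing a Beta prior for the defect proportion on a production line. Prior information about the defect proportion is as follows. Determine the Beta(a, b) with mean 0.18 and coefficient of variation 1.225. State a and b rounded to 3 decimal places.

a = 0.366, b = 1.669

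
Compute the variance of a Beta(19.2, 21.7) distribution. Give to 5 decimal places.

Var = αβ/[(α+β)²(α+β+1)] = (19.2×21.7)/(40.9²×41.9) = 416.64/70090.739 = 0.00594.

0.00594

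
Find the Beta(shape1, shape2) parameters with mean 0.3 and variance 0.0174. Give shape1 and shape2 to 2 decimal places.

Write ν = shape1+shape2; then shape1 = μν and Var = μ(1−μ)/(ν+1).
ν = μ(1−μ)/Var − 1 = 0.21/0.0174 − 1 = 11.0690.
shape1 = 0.3·11.0690 = 3.32, shape2 = 0.7·11.0690 = 7.75.

shape1 = 3.32, shape2 = 7.75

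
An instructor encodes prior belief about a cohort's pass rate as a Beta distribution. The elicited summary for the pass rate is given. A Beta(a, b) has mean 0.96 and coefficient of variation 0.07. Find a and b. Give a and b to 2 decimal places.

a = 7.20, b = 0.30

σ = CV·μ = 0.07×0.96 = 0.06720, so σ² = 0.004516.
s+1 = μ(1−μ)/σ² = 0.0384/0.004516 = 8.5034, so s = a+b = 7.5034.
a = μs = 7.20, b = (1−μ)s = 0.30.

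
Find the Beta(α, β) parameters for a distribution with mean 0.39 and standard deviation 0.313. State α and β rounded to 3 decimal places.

α = 0.557, β = 0.871

First σ² = 0.097969. Setting α = μn, β = (1−μ)n with n = α+β,
μ(1−μ)/(n+1) = 0.097969 ⇒ n+1 = 0.2379/0.097969 = 2.4283 ⇒ n = 1.4283.
Hence α = 0.39×1.4283 = 0.557, β = 0.61×1.4283 = 0.871.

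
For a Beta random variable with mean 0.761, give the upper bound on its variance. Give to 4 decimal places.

Var = μ(1−μ)/(α+β+1), which approaches μ(1−μ) as α+β → 0.
So the supremum is μ(1−μ) = 0.761×0.239 = 0.1819.

0.1819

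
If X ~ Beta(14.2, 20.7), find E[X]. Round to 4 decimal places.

0.4069

E[X] = α/(α+β) = 14.2/34.9 = 0.4069.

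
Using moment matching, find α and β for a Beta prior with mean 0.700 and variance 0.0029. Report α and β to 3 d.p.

Let s = α+β. The Beta variance is μ(1−μ)/(s+1).
So s+1 = μ(1−μ)/σ² = (0.700×0.300)/0.0029 = 0.210000/0.0029 = 72.4138, giving s = 71.4138.
Then α = μs = 0.700×71.4138 = 49.990 and β = (1−μ)s = 0.300×71.4138 = 21.424.

α = 49.990, β = 21.424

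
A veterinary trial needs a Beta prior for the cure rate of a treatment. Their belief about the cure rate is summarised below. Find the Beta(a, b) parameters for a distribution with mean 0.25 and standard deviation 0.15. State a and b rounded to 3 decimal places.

a = 1.833, b = 5.500

Variance = 0.15² = 0.0225. The moment-matching identity a+b = μ(1−μ)/Var − 1 gives
a+b = 0.1875/0.0225 − 1 = 7.3333, so a = μ·7.3333 = 1.833 and b = (1−μ)·7.3333 = 5.500.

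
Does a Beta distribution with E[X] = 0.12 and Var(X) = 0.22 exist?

For any Beta, Var(X) < E[X]·(1−E[X]).
Here μ(1−μ) = 0.12×0.88 = 0.1056, and 0.22 ≥ 0.1056.

No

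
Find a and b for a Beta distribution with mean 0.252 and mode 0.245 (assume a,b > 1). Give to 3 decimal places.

With s = a+b: μ = a/s and mode = (a−1)/(s−2). Eliminating a = μs,
μs − 1 = m(s−2) ⇒ s(μ−m) = 1−2m ⇒ s = 0.510/0.007 = 72.8571.
So a = μs = 18.360, b = (1−μ)s = 54.497.

a = 18.360, b = 54.497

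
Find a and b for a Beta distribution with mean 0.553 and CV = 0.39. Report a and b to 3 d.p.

Var = (CV·μ)² = (0.39×0.553)² = 0.046514.
a+b = μ(1−μ)/Var − 1 = 0.247191/0.046514 − 1 = 4.3144.
Thus a = 0.553·4.3144 = 2.386 and b = 0.447·4.3144 = 1.929.

a = 2.386, b = 1.929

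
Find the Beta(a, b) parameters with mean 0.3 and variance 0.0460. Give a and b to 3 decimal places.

By moment matching, a+b = μ(1−μ)/σ² − 1 = (0.3·0.7)/0.0460 − 1 = 4.5652 − 1 = 3.5652.
Since a/(a+b) = μ, a = 0.3·3.5652 = 1.070 and b = 0.7·3.5652 = 2.496.

a = 1.070, b = 2.496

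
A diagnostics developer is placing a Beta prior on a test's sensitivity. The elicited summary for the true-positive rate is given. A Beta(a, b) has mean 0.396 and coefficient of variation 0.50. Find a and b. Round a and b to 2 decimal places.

a = 2.02, b = 3.08

Var = (CV·μ)² = (0.50×0.396)² = 0.039204.
a+b = μ(1−μ)/Var − 1 = 0.239184/0.039204 − 1 = 5.1010.
Thus a = 0.396·5.1010 = 2.02 and b = 0.604·5.1010 = 3.08.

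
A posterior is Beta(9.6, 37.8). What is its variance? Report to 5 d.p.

α+β = 47.4 and αβ = 362.88, so Var = αβ/[(α+β)²(α+β+1)] = 362.88/108743.184 = 0.00334.

0.00334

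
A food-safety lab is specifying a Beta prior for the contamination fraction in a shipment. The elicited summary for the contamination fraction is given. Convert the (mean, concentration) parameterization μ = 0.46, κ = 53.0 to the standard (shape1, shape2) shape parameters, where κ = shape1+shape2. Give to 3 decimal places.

shape1 = μκ = 0.46×53.0 = 24.380 and shape2 = (1−μ)κ = 0.54×53.0 = 28.620.

shape1 = 24.380, shape2 = 28.620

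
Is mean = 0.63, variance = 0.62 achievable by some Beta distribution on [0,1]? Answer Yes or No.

A Beta with mean μ has variance μ(1−μ)/(α+β+1) < μ(1−μ).
Here μ(1−μ) = 0.63×0.37 = 0.2331, and 0.62 ≥ 0.2331.

No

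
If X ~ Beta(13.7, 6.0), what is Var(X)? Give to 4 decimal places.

0.0102

α+β = 19.7 and αβ = 82.20, so Var = αβ/[(α+β)²(α+β+1)] = 82.20/8033.463 = 0.0102.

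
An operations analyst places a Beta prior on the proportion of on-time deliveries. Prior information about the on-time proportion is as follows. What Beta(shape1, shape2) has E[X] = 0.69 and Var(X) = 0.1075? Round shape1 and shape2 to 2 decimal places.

shape1 = 0.68, shape2 = 0.31

Write ν = shape1+shape2; then shape1 = μν and Var = μ(1−μ)/(ν+1).
ν = μ(1−μ)/Var − 1 = 0.2139/0.1075 − 1 = 0.9898.
shape1 = 0.69·0.9898 = 0.68, shape2 = 0.31·0.9898 = 0.31.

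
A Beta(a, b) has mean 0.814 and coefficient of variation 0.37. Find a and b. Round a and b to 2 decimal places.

a = 0.54, b = 0.12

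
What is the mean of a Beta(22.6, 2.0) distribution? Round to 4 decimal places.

0.9187

The Beta mean is α/(α+β) = 22.6/(22.6+2.0) = 0.9187.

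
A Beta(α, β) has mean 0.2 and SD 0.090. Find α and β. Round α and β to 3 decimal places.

α = 3.751, β = 15.002

First σ² = 0.008100. Setting α = μn, β = (1−μ)n with n = α+β,
μ(1−μ)/(n+1) = 0.008100 ⇒ n+1 = 0.16/0.008100 = 19.7531 ⇒ n = 18.7531.
Hence α = 0.2×18.7531 = 3.751, β = 0.8×18.7531 = 15.002.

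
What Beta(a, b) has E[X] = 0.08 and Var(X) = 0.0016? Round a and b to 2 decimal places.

a = 3.60, b = 41.40

Let s = a+b. The Beta variance is μ(1−μ)/(s+1).
So s+1 = μ(1−μ)/σ² = (0.08×0.92)/0.0016 = 0.0736/0.0016 = 46.0000, giving s = 45.0000.
Then a = μs = 0.08×45.0000 = 3.60 and b = (1−μ)s = 0.92×45.0000 = 41.40.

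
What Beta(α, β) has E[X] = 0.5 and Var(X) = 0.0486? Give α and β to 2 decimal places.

Write ν = α+β; then α = μν and Var = μ(1−μ)/(ν+1).
ν = μ(1−μ)/Var − 1 = 0.25/0.0486 − 1 = 4.1440.
α = 0.5·4.1440 = 2.07, β = 0.5·4.1440 = 2.07.

α = 2.07, β = 2.07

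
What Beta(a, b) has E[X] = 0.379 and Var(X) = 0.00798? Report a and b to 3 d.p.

a = 10.799, b = 17.695

By moment matching, a+b = μ(1−μ)/σ² − 1 = (0.379·0.621)/0.00798 − 1 = 29.4936 − 1 = 28.4936.
Since a/(a+b) = μ, a = 0.379·28.4936 = 10.799 and b = 0.621·28.4936 = 17.695.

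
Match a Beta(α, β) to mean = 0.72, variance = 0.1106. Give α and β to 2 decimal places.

α = 0.59, β = 0.23

By moment matching, α+β = μ(1−μ)/σ² − 1 = (0.72·0.28)/0.1106 − 1 = 1.8228 − 1 = 0.8228.
Since α/(α+β) = μ, α = 0.72·0.8228 = 0.59 and β = 0.28·0.8228 = 0.23.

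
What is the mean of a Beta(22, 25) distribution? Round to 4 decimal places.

E[X] = α/(α+β) = 22/47 = 0.4681.

0.4681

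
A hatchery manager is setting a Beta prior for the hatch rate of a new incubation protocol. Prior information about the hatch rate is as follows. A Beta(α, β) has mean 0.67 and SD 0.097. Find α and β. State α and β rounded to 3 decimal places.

α = 15.074, β = 7.425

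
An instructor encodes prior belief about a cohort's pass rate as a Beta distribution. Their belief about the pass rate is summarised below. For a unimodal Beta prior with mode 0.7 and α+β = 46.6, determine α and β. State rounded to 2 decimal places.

α = 32.22, β = 14.38

Since the density peak of Beta(α,β) is at (α−1)/(α+β−2),
α = 1 + 0.7(46.6−2) = 32.22 and β = 46.6 − 32.22 = 14.38.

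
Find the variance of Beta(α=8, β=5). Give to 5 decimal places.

μ = 8/13 = 0.615385; Var = μ(1−μ)/(α+β+1) = 0.2366864/14 = 0.01691.

0.01691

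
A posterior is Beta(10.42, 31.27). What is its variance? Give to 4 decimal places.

0.0044

α+β = 41.69 and αβ = 325.8334, so Var = αβ/[(α+β)²(α+β+1)] = 325.8334/74197.614909 = 0.0044.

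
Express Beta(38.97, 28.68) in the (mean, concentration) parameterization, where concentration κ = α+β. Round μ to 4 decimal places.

κ = α+β = 38.97+28.68 = 67.65; μ = α/κ = 38.97/67.65 = 0.5761.

μ = 0.5761, κ = 67.65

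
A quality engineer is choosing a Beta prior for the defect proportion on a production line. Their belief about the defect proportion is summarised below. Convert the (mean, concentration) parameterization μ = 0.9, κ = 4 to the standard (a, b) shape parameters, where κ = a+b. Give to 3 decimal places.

a = 3.600, b = 0.400

Split κ in proportion μ : (1−μ): a = 0.9·4 = 3.600, b = 4 − 3.600 = 0.400.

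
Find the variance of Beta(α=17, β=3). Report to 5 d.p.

0.00607

α+β = 20 and αβ = 51, so Var = αβ/[(α+β)²(α+β+1)] = 51/8400 = 0.00607.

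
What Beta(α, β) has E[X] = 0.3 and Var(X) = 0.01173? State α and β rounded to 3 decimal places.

Let s = α+β. The Beta variance is μ(1−μ)/(s+1).
So s+1 = μ(1−μ)/σ² = (0.3×0.7)/0.01173 = 0.21/0.01173 = 17.9028, giving s = 16.9028.
Then α = μs = 0.3×16.9028 = 5.071 and β = (1−μ)s = 0.7×16.9028 = 11.832.

α = 5.071, β = 11.832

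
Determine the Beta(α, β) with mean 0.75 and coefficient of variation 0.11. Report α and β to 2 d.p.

α = 19.91, β = 6.64

Var = (CV·μ)² = (0.11×0.75)² = 0.006806.
α+β = μ(1−μ)/Var − 1 = 0.1875/0.006806 − 1 = 26.5482.
Thus α = 0.75·26.5482 = 19.91 and β = 0.25·26.5482 = 6.64.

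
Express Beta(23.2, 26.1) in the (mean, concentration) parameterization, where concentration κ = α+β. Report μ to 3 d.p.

μ = 0.471, κ = 49.3

κ = α+β = 23.2+26.1 = 49.3; μ = α/κ = 23.2/49.3 = 0.471.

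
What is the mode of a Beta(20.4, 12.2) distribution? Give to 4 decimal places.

0.6340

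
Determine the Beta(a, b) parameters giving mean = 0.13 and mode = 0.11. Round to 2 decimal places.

With s = a+b: μ = a/s and mode = (a−1)/(s−2). Eliminating a = μs,
μs − 1 = m(s−2) ⇒ s(μ−m) = 1−2m ⇒ s = 0.78/0.02 = 39.0000.
So a = μs = 5.07, b = (1−μ)s = 33.93.

a = 5.07, b = 33.93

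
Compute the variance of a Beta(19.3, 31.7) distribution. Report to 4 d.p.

Var = αβ/[(α+β)²(α+β+1)] = (19.3×31.7)/(51.0²×52.0) = 611.81/135252.000 = 0.0045.

0.0045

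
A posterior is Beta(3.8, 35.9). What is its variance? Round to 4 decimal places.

0.0021

μ = 3.8/39.7 = 0.095718; Var = μ(1−μ)/(α+β+1) = 0.0865560/40.7 = 0.0021.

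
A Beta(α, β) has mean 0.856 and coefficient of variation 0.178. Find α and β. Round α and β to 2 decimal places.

σ = CV·μ = 0.178×0.856 = 0.15237, so σ² = 0.023216.
s+1 = μ(1−μ)/σ² = 0.123264/0.023216 = 5.3094, so s = α+β = 4.3094.
α = μs = 3.69, β = (1−μ)s = 0.62.

α = 3.69, β = 0.62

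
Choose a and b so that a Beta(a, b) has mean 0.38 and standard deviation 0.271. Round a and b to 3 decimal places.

a = 0.839, b = 1.369

First σ² = 0.073441. Setting a = μn, b = (1−μ)n with n = a+b,
μ(1−μ)/(n+1) = 0.073441 ⇒ n+1 = 0.2356/0.073441 = 3.2080 ⇒ n = 2.2080.
Hence a = 0.38×2.2080 = 0.839, b = 0.62×2.2080 = 1.369.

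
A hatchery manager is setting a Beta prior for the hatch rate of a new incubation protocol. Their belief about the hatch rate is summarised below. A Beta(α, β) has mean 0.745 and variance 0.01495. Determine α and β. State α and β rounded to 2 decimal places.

α = 8.72, β = 2.99

By moment matching, α+β = μ(1−μ)/σ² − 1 = (0.745·0.255)/0.01495 − 1 = 12.7074 − 1 = 11.7074.
Since α/(α+β) = μ, α = 0.745·11.7074 = 8.72 and β = 0.255·11.7074 = 2.99.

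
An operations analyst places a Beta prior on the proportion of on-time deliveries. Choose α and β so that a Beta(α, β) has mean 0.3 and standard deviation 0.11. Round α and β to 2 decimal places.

α = 4.91, β = 11.45

σ² = 0.11² = 0.0121.
With s = α+β, Var = μ(1−μ)/(s+1), so s+1 = (0.3×0.7)/0.0121 = 17.3554 and s = 16.3554.
α = μs = 4.91, β = (1−μ)s = 11.45.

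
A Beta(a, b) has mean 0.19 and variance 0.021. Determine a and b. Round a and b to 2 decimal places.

Write ν = a+b; then a = μν and Var = μ(1−μ)/(ν+1).
ν = μ(1−μ)/Var − 1 = 0.1539/0.021 − 1 = 6.3286.
a = 0.19·6.3286 = 1.20, b = 0.81·6.3286 = 5.13.

a = 1.20, b = 5.13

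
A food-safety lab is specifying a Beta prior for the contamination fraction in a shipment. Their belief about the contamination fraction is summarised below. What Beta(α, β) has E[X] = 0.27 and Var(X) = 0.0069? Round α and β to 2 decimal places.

α = 7.44, β = 20.12

By moment matching, α+β = μ(1−μ)/σ² − 1 = (0.27·0.73)/0.0069 − 1 = 28.5652 − 1 = 27.5652.
Since α/(α+β) = μ, α = 0.27·27.5652 = 7.44 and β = 0.73·27.5652 = 20.12.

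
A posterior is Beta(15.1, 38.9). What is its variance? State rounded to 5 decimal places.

0.00366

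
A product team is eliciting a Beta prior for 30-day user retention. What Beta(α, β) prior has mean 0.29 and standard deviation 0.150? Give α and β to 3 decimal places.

α = 2.364, β = 5.787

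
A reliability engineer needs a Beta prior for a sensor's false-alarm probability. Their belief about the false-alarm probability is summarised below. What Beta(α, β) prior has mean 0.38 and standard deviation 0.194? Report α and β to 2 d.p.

First σ² = 0.037636. Setting α = μn, β = (1−μ)n with n = α+β,
μ(1−μ)/(n+1) = 0.037636 ⇒ n+1 = 0.2356/0.037636 = 6.2600 ⇒ n = 5.2600.
Hence α = 0.38×5.2600 = 2.00, β = 0.62×5.2600 = 3.26.

α = 2.00, β = 3.26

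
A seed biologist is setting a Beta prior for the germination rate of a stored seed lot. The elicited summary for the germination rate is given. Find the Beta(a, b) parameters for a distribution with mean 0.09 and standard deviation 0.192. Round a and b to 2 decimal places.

a = 0.11, b = 1.11

σ² = 0.192² = 0.036864.
With s = a+b, Var = μ(1−μ)/(s+1), so s+1 = (0.09×0.91)/0.036864 = 2.2217 and s = 1.2217.
a = μs = 0.11, b = (1−μ)s = 1.11.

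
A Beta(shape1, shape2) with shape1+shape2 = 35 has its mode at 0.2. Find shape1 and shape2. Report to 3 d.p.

shape1 = 7.600, shape2 = 27.400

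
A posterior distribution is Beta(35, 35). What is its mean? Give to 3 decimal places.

0.500

The Beta mean is α/(α+β) = 35/(35+35) = 0.500.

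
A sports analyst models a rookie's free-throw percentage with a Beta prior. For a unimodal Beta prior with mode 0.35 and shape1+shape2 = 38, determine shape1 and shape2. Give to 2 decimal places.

shape1 = 13.60, shape2 = 24.40

Since the density peak of Beta(shape1,shape2) is at (shape1−1)/(shape1+shape2−2),
shape1 = 1 + 0.35(38−2) = 13.60 and shape2 = 38 − 13.60 = 24.40.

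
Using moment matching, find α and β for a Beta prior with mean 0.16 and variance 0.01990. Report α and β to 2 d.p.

Let s = α+β. The Beta variance is μ(1−μ)/(s+1).
So s+1 = μ(1−μ)/σ² = (0.16×0.84)/0.01990 = 0.1344/0.01990 = 6.7538, giving s = 5.7538.
Then α = μs = 0.16×5.7538 = 0.92 and β = (1−μ)s = 0.84×5.7538 = 4.83.

α = 0.92, β = 4.83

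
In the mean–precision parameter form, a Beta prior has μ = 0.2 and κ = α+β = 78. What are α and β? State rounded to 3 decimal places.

α = 15.600, β = 62.400

Split κ in proportion μ : (1−μ): α = 0.2·78 = 15.600, β = 78 − 15.600 = 62.400.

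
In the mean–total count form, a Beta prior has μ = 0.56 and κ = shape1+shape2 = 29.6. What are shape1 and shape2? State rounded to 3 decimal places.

Split κ in proportion μ : (1−μ): shape1 = 0.56·29.6 = 16.576, shape2 = 29.6 − 16.576 = 13.024.

shape1 = 16.576, shape2 = 13.024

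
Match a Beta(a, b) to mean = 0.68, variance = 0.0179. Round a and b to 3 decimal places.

a = 7.586, b = 3.570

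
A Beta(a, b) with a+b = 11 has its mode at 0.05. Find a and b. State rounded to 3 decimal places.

Since the density peak of Beta(a,b) is at (a−1)/(a+b−2),
a = 1 + 0.05(11−2) = 1.450 and b = 11 − 1.450 = 9.550.

a = 1.450, b = 9.550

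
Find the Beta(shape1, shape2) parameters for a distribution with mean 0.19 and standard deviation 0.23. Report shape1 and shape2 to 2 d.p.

shape1 = 0.36, shape2 = 1.55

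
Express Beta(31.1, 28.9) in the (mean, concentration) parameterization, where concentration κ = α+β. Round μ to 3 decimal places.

μ = 0.518, κ = 60.0

κ = α+β = 31.1+28.9 = 60.0; μ = α/κ = 31.1/60.0 = 0.518.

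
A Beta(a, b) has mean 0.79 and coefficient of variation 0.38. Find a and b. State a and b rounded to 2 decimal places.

a = 0.66, b = 0.18

σ = CV·μ = 0.38×0.79 = 0.30020, so σ² = 0.090120.
s+1 = μ(1−μ)/σ² = 0.1659/0.090120 = 1.8409, so s = a+b = 0.8409.
a = μs = 0.66, b = (1−μ)s = 0.18.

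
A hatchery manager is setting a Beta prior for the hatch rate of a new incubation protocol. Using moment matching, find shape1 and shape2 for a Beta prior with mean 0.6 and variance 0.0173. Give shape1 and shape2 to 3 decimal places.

By moment matching, shape1+shape2 = μ(1−μ)/σ² − 1 = (0.6·0.4)/0.0173 − 1 = 13.8728 − 1 = 12.8728.
Since shape1/(shape1+shape2) = μ, shape1 = 0.6·12.8728 = 7.724 and shape2 = 0.4·12.8728 = 5.149.

shape1 = 7.724, shape2 = 5.149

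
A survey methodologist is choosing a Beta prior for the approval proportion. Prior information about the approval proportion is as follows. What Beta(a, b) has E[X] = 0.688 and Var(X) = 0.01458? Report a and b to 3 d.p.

a = 9.441, b = 4.281

By moment matching, a+b = μ(1−μ)/σ² − 1 = (0.688·0.312)/0.01458 − 1 = 14.7226 − 1 = 13.7226.
Since a/(a+b) = μ, a = 0.688·13.7226 = 9.441 and b = 0.312·13.7226 = 4.281.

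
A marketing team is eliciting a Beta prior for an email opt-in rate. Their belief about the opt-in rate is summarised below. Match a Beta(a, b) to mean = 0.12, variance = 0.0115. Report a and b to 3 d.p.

By moment matching, a+b = μ(1−μ)/σ² − 1 = (0.12·0.88)/0.0115 − 1 = 9.1826 − 1 = 8.1826.
Since a/(a+b) = μ, a = 0.12·8.1826 = 0.982 and b = 0.88·8.1826 = 7.201.

a = 0.982, b = 7.201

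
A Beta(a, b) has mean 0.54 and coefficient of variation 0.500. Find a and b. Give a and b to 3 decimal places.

a = 1.300, b = 1.107

σ = CV·μ = 0.500×0.54 = 0.27000, so σ² = 0.072900.
s+1 = μ(1−μ)/σ² = 0.2484/0.072900 = 3.4074, so s = a+b = 2.4074.
a = μs = 1.300, b = (1−μ)s = 1.107.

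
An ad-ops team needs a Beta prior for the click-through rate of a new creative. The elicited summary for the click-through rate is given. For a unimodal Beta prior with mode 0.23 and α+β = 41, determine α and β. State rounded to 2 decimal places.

α = 9.97, β = 31.03

For α,β>1 the mode is (α−1)/(α+β−2), so α = mode·(κ−2)+1 = 0.23×39+1 = 9.97.
And β = (1−mode)·(κ−2)+1 = 0.77×39+1 = 31.03.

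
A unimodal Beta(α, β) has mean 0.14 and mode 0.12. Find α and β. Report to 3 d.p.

α = 5.320, β = 32.680

Let s = α+β. Mean gives α = μs = 0.14s; mode gives (α−1)/(s−2) = 0.12.
Substituting: 0.14s − 1 = 0.12(s−2) = 0.12s − 0.24, so 0.02s = 0.76 and s = 38.0000.
Then α = 0.14×38.0000 = 5.320 and β = s−α = 32.680.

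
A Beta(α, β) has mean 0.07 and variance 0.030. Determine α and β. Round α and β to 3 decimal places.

α = 0.082, β = 1.088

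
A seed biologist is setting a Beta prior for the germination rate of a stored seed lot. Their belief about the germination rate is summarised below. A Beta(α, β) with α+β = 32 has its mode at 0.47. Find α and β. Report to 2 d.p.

α = 15.10, β = 16.90

Since the density peak of Beta(α,β) is at (α−1)/(α+β−2),
α = 1 + 0.47(32−2) = 15.10 and β = 32 − 15.10 = 16.90.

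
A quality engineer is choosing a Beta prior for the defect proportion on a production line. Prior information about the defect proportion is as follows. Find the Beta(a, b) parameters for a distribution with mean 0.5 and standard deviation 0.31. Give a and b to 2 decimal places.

First σ² = 0.0961. Setting a = μn, b = (1−μ)n with n = a+b,
μ(1−μ)/(n+1) = 0.0961 ⇒ n+1 = 0.25/0.0961 = 2.6015 ⇒ n = 1.6015.
Hence a = 0.5×1.6015 = 0.80, b = 0.5×1.6015 = 0.80.

a = 0.80, b = 0.80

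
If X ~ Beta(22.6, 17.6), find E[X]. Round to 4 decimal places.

E[X] = α/(α+β) = 22.6/40.2 = 0.5622.

0.5622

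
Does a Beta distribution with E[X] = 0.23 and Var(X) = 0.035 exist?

The Beta variance bound is σ² < μ(1−μ).
Here μ(1−μ) = 0.23×0.77 = 0.1771, and 0.035 < 0.1771.

Yes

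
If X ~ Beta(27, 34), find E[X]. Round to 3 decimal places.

0.443

E[X] = α/(α+β) = 27/61 = 0.443.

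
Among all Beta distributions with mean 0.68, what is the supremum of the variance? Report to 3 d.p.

0.218

Var = μ(1−μ)/(α+β+1), which approaches μ(1−μ) as α+β → 0.
So the supremum is μ(1−μ) = 0.68×0.32 = 0.218.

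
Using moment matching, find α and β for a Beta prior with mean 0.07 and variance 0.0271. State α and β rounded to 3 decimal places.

α = 0.098, β = 1.304

Let s = α+β. The Beta variance is μ(1−μ)/(s+1).
So s+1 = μ(1−μ)/σ² = (0.07×0.93)/0.0271 = 0.0651/0.0271 = 2.4022, giving s = 1.4022.
Then α = μs = 0.07×1.4022 = 0.098 and β = (1−μ)s = 0.93×1.4022 = 1.304.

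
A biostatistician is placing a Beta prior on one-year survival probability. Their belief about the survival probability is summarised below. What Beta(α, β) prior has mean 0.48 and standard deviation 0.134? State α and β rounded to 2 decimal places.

σ² = 0.134² = 0.017956.
With s = α+β, Var = μ(1−μ)/(s+1), so s+1 = (0.48×0.52)/0.017956 = 13.9006 and s = 12.9006.
α = μs = 6.19, β = (1−μ)s = 6.71.

α = 6.19, β = 6.71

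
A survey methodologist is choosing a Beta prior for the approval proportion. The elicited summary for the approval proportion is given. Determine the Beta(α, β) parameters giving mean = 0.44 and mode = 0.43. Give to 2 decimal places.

α = 6.16, β = 7.84

Let s = α+β. Mean gives α = μs = 0.44s; mode gives (α−1)/(s−2) = 0.43.
Substituting: 0.44s − 1 = 0.43(s−2) = 0.43s − 0.86, so 0.01s = 0.14 and s = 14.0000.
Then α = 0.44×14.0000 = 6.16 and β = s−α = 7.84.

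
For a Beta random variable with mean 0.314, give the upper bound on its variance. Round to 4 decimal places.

0.2154

Var = μ(1−μ)/(α+β+1), which approaches μ(1−μ) as α+β → 0.
So the supremum is μ(1−μ) = 0.314×0.686 = 0.2154.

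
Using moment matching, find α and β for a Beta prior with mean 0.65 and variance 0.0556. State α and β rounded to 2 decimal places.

By moment matching, α+β = μ(1−μ)/σ² − 1 = (0.65·0.35)/0.0556 − 1 = 4.0917 − 1 = 3.0917.
Since α/(α+β) = μ, α = 0.65·3.0917 = 2.01 and β = 0.35·3.0917 = 1.08.

α = 2.01, β = 1.08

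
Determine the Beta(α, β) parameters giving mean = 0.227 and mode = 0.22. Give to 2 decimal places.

α = 18.16, β = 61.84

Let s = α+β. Mean gives α = μs = 0.227s; mode gives (α−1)/(s−2) = 0.22.
Substituting: 0.227s − 1 = 0.22(s−2) = 0.22s − 0.44, so 0.007s = 0.56 and s = 80.0000.
Then α = 0.227×80.0000 = 18.16 and β = s−α = 61.84.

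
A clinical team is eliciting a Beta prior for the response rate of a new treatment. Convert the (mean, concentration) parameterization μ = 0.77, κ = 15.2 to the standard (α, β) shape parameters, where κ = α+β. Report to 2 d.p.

α = μκ = 0.77×15.2 = 11.70 and β = (1−μ)κ = 0.23×15.2 = 3.50.

α = 11.70, β = 3.50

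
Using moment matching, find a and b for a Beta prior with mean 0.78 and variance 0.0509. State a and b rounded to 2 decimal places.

a = 1.85, b = 0.52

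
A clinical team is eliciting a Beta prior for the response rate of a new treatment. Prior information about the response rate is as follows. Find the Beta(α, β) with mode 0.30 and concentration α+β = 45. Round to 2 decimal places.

Since the density peak of Beta(α,β) is at (α−1)/(α+β−2),
α = 1 + 0.30(45−2) = 13.90 and β = 45 − 13.90 = 31.10.

α = 13.90, β = 31.10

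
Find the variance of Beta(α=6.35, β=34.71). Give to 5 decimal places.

μ = 6.35/41.06 = 0.154652; Var = μ(1−μ)/(α+β+1) = 0.1307346/42.06 = 0.00311.

0.00311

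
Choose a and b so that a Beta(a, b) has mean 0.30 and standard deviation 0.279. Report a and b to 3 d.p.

a = 0.509, b = 1.188

σ² = 0.279² = 0.077841.
With s = a+b, Var = μ(1−μ)/(s+1), so s+1 = (0.30×0.70)/0.077841 = 2.6978 and s = 1.6978.
a = μs = 0.509, b = (1−μ)s = 1.188.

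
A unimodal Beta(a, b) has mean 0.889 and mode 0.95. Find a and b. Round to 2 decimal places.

a = 13.12, b = 1.64

With s = a+b: μ = a/s and mode = (a−1)/(s−2). Eliminating a = μs,
μs − 1 = m(s−2) ⇒ s(μ−m) = 1−2m ⇒ s = -0.90/-0.061 = 14.7541.
So a = μs = 13.12, b = (1−μ)s = 1.64.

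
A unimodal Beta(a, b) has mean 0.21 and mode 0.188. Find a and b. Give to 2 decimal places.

a = 5.96, b = 22.41

Let s = a+b. Mean gives a = μs = 0.21s; mode gives (a−1)/(s−2) = 0.188.
Substituting: 0.21s − 1 = 0.188(s−2) = 0.188s − 0.376, so 0.022s = 0.624 and s = 28.3636.
Then a = 0.21×28.3636 = 5.96 and b = s−a = 22.41.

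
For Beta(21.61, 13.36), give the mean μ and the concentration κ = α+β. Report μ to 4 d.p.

μ = 0.6180, κ = 34.97

κ = α+β = 21.61+13.36 = 34.97; μ = α/κ = 21.61/34.97 = 0.6180.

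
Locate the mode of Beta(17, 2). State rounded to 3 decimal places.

0.941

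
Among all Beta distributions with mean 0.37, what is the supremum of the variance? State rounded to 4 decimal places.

For fixed mean μ the Beta variance is μ(1−μ)/(α+β+1), increasing as α+β decreases.
Its least upper bound (not attained) is μ(1−μ) = 0.37·0.63 = 0.2331.

0.2331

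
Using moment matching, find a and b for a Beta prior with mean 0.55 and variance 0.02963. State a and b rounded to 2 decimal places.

Write ν = a+b; then a = μν and Var = μ(1−μ)/(ν+1).
ν = μ(1−μ)/Var − 1 = 0.2475/0.02963 − 1 = 7.3530.
a = 0.55·7.3530 = 4.04, b = 0.45·7.3530 = 3.31.

a = 4.04, b = 3.31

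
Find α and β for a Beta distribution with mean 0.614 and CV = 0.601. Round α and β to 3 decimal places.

Var = (CV·μ)² = (0.601×0.614)² = 0.136171.
α+β = μ(1−μ)/Var − 1 = 0.237004/0.136171 − 1 = 0.7405.
Thus α = 0.614·0.7405 = 0.455 and β = 0.386·0.7405 = 0.286.

α = 0.455, β = 0.286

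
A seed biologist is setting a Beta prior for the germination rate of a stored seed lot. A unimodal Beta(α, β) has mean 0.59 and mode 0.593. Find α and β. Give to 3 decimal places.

α = 36.580, β = 25.420

With s = α+β: μ = α/s and mode = (α−1)/(s−2). Eliminating α = μs,
μs − 1 = m(s−2) ⇒ s(μ−m) = 1−2m ⇒ s = -0.186/-0.003 = 62.0000.
So α = μs = 36.580, β = (1−μ)s = 25.420.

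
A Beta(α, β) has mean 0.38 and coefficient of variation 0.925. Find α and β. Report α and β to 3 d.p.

α = 0.345, β = 0.562

σ = CV·μ = 0.925×0.38 = 0.35150, so σ² = 0.123552.
s+1 = μ(1−μ)/σ² = 0.2356/0.123552 = 1.9069, so s = α+β = 0.9069.
α = μs = 0.345, β = (1−μ)s = 0.562.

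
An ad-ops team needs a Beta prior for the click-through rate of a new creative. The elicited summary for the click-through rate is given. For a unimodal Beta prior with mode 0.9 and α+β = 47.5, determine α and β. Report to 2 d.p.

Since the density peak of Beta(α,β) is at (α−1)/(α+β−2),
α = 1 + 0.9(47.5−2) = 41.95 and β = 47.5 − 41.95 = 5.55.

α = 41.95, β = 5.55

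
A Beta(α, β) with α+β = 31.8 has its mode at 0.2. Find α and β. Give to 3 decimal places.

Mode = (α−1)/(κ−2) with κ = α+β, so α−1 = 0.2·29.8 = 5.960.
α = 6.960; β = κ − α = 24.840.

α = 6.960, β = 24.840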